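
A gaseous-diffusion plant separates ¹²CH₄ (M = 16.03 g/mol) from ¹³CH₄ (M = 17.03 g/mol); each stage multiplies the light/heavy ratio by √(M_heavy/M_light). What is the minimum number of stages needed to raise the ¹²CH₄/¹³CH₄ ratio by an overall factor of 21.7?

Single-stage factor α = √(17.03/16.03), so ln α = ½ ln(1.06238) = 0.03026.
Need α^N ≥ 21.7 ⇒ N ≥ ln(21.7) / ln α = 3.077 / 0.03026 = 101.70.
Rounding up, N = 102 stages.

102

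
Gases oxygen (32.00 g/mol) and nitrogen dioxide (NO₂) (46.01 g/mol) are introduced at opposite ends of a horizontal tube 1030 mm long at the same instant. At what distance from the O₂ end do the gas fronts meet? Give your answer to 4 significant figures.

In equal time, each gas travels a distance ∝ its rate ∝ 1/√M, so d_O₂/d_NO₂ = √(M_NO₂/M_O₂) = √(46.01/32.00) = 1.199.
With d_O₂ + d_NO₂ = 1030 mm, d_NO₂ = 1030/(1 + 1.199) = 468.4 mm.
d_O₂ = 1030 − 468.4 = 561.6 mm.

561.6 mm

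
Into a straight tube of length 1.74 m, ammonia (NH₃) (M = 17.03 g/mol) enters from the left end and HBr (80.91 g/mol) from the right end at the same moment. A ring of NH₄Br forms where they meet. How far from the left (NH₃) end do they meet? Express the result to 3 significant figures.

Graham's law gives d_NH₃/d_HBr = rate_NH₃/rate_HBr = √(M_HBr/M_NH₃) = √(80.91/17.03) = 2.180.
With d_NH₃ + d_HBr = 1.74 m, d_HBr = 1.74/(1 + 2.180) = 0.5472 m.
d_NH₃ = 1.74 − 0.5472 = 1.19 m.

1.19 m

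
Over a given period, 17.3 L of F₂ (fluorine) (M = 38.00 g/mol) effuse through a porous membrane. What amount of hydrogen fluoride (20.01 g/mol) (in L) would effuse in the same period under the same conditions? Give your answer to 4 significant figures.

23.84 L

From Graham's law, rate_HF/rate_F₂ = √(M_F₂/M_HF) = √(38.00/20.01) = √1.899 = 1.378.
So the volume for HF is 17.3 × 1.378 = 23.84 L.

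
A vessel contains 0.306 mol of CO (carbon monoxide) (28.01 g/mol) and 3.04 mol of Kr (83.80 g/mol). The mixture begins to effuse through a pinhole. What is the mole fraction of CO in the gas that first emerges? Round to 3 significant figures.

Each component's effusion rate ∝ (its partial pressure)·(1/√M) ∝ n_i/√M_i.
x_CO(eff) = (n_CO/√M_CO) / (n_CO/√M_CO + n_Kr/√M_Kr)
= (0.306/√28.01) / (0.306/√28.01 + 3.04/√83.80) = 0.05782/(0.05782 + 0.3321) = 0.148.

0.148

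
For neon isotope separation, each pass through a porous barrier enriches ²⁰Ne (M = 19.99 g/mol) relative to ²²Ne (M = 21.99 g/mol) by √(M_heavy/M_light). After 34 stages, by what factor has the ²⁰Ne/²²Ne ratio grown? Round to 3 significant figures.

Overall factor = α^34 with α = √(21.99/19.99), i.e. (21.99/19.99)^(34/2).
= 1.10005^17 = 5.06.

5.06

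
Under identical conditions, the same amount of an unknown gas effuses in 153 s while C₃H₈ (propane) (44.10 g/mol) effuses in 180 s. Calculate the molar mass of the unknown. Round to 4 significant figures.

31.86 g/mol

By Graham's law, t_X/t_C₃H₈ = √(M_X/M_C₃H₈).
153/180 = 0.8500 = √(M_X/44.10)
M_X = 44.10 × 0.8500² = 44.10 × 0.7225 = 31.86 g/mol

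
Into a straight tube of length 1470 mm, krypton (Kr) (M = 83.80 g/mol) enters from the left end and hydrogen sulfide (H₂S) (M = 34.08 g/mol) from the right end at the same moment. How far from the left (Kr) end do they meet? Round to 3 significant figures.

In equal time, each gas travels a distance ∝ its rate ∝ 1/√M, so d_Kr/d_H₂S = √(M_H₂S/M_Kr) = √(34.08/83.80) = 0.6377.
With d_Kr + d_H₂S = 1470 mm, d_H₂S = 1470/(1 + 0.6377) = 897.6 mm.
d_Kr = 1470 − 897.6 = 572 mm.

572 mm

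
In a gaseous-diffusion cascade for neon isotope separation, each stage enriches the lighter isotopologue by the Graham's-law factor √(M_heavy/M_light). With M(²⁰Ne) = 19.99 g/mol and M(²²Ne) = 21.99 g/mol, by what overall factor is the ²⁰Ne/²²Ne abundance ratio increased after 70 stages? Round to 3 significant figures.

28.1

After 70 stages the ratio has grown by (√(21.99/19.99))^70 = (21.99/19.99)^(70/2).
= 1.10005^35 = 28.1.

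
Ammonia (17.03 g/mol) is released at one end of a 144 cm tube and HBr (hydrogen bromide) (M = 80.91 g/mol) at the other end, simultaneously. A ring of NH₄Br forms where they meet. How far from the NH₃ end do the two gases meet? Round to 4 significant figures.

Distances travelled in equal time are proportional to diffusion rates, so d_NH₃/d_HBr = √(M_HBr/M_NH₃) = √(80.91/17.03) = 2.180.
With d_NH₃ + d_HBr = 144 cm, d_HBr = 144/(1 + 2.180) = 45.29 cm.
d_NH₃ = 144 − 45.29 = 98.71 cm.

98.71 cm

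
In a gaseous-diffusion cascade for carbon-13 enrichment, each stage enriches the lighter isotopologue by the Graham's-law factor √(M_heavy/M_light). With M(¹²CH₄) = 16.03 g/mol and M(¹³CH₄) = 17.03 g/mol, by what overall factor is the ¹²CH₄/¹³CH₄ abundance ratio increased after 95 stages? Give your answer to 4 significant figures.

The single-stage factor is √(M_heavy/M_light), so 95 stages give [√(17.03/16.03)]^95 = (17.03/16.03)^(95/2).
= 1.06238^(95/2) = 17.72.

17.72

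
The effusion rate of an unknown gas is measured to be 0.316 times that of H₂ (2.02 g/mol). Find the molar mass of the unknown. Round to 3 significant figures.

By Graham's law, rate_X/rate_H₂ = √(M_H₂/M_X).
0.316 = √(2.02/M_X)
M_X = 2.02 / 0.316² = 2.02 / 0.09986 = 20.2 g/mol

20.2 g/mol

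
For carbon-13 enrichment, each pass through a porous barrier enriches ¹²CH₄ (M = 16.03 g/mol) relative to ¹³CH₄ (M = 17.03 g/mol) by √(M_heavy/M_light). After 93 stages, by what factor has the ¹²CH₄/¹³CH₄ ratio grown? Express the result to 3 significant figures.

16.7

The single-stage factor is √(M_heavy/M_light), so 93 stages give [√(17.03/16.03)]^93 = (17.03/16.03)^(93/2).
= 1.06238^(93/2) = 16.7.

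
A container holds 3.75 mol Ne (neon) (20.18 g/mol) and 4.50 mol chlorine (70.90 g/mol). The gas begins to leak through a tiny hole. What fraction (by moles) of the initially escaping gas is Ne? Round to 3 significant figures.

0.610

Rate_i ∝ x_i/√M_i (Graham's law weighted by mole fraction), so the effusate composition follows n_i/√M_i.
Mole fraction of Ne in the effusate = (n_Ne/√M_Ne) / (n_Ne/√M_Ne + n_Cl₂/√M_Cl₂)
= (3.75/√20.18) / (3.75/√20.18 + 4.50/√70.90) = 0.8348/(0.8348 + 0.5344) = 0.610.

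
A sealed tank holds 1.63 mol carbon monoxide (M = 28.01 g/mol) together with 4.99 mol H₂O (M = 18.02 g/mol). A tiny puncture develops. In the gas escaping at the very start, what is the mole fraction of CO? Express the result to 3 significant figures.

The effusion rate of species i is ∝ p_i/√M_i ∝ n_i/√M_i.
x_CO(eff) = (n_CO/√M_CO) / (n_CO/√M_CO + n_H₂O/√M_H₂O)
= (1.63/√28.01) / (1.63/√28.01 + 4.99/√18.02) = 0.3080/(0.3080 + 1.176) = 0.208.

0.208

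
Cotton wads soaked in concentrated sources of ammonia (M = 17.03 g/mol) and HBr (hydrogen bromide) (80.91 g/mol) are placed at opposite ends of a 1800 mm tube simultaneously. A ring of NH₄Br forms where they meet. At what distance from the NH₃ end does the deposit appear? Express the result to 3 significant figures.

1230 mm

The fronts meet when d_NH₃ + d_HBr = L with d_NH₃/d_HBr = √(M_HBr/M_NH₃) (Graham's law). Here √(M_HBr/M_NH₃) = √(80.91/17.03) = 2.180.
With d_NH₃ + d_HBr = 1800 mm, d_HBr = 1800/(1 + 2.180) = 566.1 mm.
d_NH₃ = 1800 − 566.1 = 1230 mm.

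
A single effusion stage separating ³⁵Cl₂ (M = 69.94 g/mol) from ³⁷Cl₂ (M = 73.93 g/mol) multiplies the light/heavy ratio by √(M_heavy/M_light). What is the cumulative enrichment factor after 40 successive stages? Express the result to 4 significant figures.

Overall factor = α^40 with α = √(73.93/69.94), i.e. (73.93/69.94)^(40/2).
= 1.05705^20 = 3.033.

3.033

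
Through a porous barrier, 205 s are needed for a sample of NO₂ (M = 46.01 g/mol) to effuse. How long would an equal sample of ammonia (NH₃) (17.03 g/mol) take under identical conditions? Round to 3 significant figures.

125 s

By Graham's law, t_NH₃/t_NO₂ = √(M_NH₃/M_NO₂) = √(17.03/46.01) = √0.3701 = 0.6084.
So the time for NH₃ is 205 × 0.6084 = 125 s.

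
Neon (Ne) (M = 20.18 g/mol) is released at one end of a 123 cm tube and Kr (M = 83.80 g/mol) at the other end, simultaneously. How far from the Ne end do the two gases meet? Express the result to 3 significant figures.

82.5 cm

In equal time, each gas travels a distance ∝ its rate ∝ 1/√M, so d_Ne/d_Kr = √(M_Kr/M_Ne) = √(83.80/20.18) = 2.038.
With d_Ne + d_Kr = 123 cm, d_Kr = 123/(1 + 2.038) = 40.49 cm.
d_Ne = 123 − 40.49 = 82.5 cm.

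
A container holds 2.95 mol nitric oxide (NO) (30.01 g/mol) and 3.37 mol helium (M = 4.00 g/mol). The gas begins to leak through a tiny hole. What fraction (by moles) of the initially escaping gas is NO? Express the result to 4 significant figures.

0.2422

Each component's effusion rate ∝ (its partial pressure)·(1/√M) ∝ n_i/√M_i.
Mole fraction of NO in the effusate = (n_NO/√M_NO) / (n_NO/√M_NO + n_He/√M_He)
= (2.95/√30.01) / (2.95/√30.01 + 3.37/√4.00) = 0.5385/(0.5385 + 1.685) = 0.2422.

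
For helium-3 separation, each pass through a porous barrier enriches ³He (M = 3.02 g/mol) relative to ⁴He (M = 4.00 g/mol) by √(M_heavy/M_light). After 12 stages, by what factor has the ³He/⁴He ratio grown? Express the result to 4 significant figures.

After 12 stages the ratio has grown by (√(4.00/3.02))^12 = (4.00/3.02)^(12/2).
= 1.32450^6 = 5.399.

5.399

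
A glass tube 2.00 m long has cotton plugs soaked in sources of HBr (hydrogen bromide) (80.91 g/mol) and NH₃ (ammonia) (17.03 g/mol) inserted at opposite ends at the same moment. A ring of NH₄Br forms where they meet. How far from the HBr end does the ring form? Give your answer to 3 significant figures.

In equal time, each gas travels a distance ∝ its rate ∝ 1/√M, so d_HBr/d_NH₃ = √(M_NH₃/M_HBr) = √(17.03/80.91) = 0.4588.
With d_HBr + d_NH₃ = 2.00 m, d_NH₃ = 2.00/(1 + 0.4588) = 1.371 m.
d_HBr = 2.00 − 1.371 = 0.629 m.

0.629 m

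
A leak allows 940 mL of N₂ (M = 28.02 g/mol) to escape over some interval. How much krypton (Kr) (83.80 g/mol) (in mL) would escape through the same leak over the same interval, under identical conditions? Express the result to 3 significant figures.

Since effusion rate ∝ 1/√M, rate_Kr/rate_N₂ = √(M_N₂/M_Kr) = √(28.02/83.80) = √0.3344 = 0.5782.
So the volume for Kr is 940 × 0.5782 = 544 mL.

544 mL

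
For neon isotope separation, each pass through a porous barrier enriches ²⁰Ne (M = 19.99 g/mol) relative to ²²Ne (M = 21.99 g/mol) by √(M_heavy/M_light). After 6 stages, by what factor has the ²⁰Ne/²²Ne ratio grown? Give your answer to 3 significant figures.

The single-stage factor is √(M_heavy/M_light), so 6 stages give [√(21.99/19.99)]^6 = (21.99/19.99)^(6/2).
= 1.10005^3 = 1.33.

1.33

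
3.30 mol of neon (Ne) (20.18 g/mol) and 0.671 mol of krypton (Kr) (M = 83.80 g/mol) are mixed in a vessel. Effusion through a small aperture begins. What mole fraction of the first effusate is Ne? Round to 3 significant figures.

0.909

Effusion rate of each component ∝ n_i/√M_i (partial pressure × 1/√M).
Mole fraction of Ne in the effusate = (n_Ne/√M_Ne) / (n_Ne/√M_Ne + n_Kr/√M_Kr)
= (3.30/√20.18) / (3.30/√20.18 + 0.671/√83.80) = 0.7346/(0.7346 + 0.07330) = 0.909.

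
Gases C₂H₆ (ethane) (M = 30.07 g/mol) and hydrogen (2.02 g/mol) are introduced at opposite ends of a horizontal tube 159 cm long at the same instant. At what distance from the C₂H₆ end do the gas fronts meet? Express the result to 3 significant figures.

Distances travelled in equal time are proportional to diffusion rates, so d_C₂H₆/d_H₂ = √(M_H₂/M_C₂H₆) = √(2.02/30.07) = 0.2592.
With d_C₂H₆ + d_H₂ = 159 cm, d_H₂ = 159/(1 + 0.2592) = 126.3 cm.
d_C₂H₆ = 159 − 126.3 = 32.7 cm.

32.7 cm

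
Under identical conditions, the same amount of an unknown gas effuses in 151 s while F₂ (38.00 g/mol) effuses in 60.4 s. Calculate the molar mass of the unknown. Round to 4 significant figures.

237.5 g/mol

From Graham's law, t_X/t_F₂ = √(M_X/M_F₂).
151/60.4 = 2.500 = √(M_X/38.00)
M_X = 38.00 × 2.500² = 38.00 × 6.250 = 237.5 g/mol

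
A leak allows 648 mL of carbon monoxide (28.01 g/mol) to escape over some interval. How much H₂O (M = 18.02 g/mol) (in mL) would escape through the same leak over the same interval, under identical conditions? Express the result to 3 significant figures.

808 mL

By Graham's law, rate_H₂O/rate_CO = √(M_CO/M_H₂O) = √(28.01/18.02) = √1.554 = 1.247.
So the volume for H₂O is 648 × 1.247 = 808 mL.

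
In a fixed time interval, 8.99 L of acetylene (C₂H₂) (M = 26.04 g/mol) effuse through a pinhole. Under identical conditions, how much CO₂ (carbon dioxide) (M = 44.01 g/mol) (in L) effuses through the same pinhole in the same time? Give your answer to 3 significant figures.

6.92 L

Using Graham's law: rate_CO₂/rate_C₂H₂ = √(M_C₂H₂/M_CO₂) = √(26.04/44.01) = √0.5917 = 0.7692.
So the volume for CO₂ is 8.99 × 0.7692 = 6.92 L.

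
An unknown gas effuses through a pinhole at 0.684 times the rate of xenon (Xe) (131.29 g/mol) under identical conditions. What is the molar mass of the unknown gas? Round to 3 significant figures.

Using Graham's law: rate_X/rate_Xe = √(M_Xe/M_X).
0.684 = √(131.29/M_X)
M_X = 131.29 / 0.684² = 131.29 / 0.4679 = 281 g/mol

281 g/mol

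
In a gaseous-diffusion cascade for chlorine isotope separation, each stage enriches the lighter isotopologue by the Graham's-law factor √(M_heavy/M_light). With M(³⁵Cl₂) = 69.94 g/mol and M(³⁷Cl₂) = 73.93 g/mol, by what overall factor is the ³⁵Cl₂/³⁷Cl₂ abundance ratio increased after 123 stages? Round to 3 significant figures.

30.3

The single-stage factor is √(M_heavy/M_light), so 123 stages give [√(73.93/69.94)]^123 = (73.93/69.94)^(123/2).
= 1.05705^(123/2) = 30.3.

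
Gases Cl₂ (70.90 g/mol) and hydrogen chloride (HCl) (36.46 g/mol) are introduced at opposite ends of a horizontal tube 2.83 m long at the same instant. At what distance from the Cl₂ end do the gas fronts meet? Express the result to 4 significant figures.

Graham's law gives d_Cl₂/d_HCl = rate_Cl₂/rate_HCl = √(M_HCl/M_Cl₂) = √(36.46/70.90) = 0.7171.
With d_Cl₂ + d_HCl = 2.83 m, d_HCl = 2.83/(1 + 0.7171) = 1.648 m.
d_Cl₂ = 2.83 − 1.648 = 1.182 m.

1.182 m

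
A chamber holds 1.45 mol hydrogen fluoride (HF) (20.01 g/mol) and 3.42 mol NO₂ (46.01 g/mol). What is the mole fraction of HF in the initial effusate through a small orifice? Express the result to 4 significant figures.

0.3913

The effusion rate of species i is ∝ p_i/√M_i ∝ n_i/√M_i.
Mole fraction of HF in the effusate = (n_HF/√M_HF) / (n_HF/√M_HF + n_NO₂/√M_NO₂)
= (1.45/√20.01) / (1.45/√20.01 + 3.42/√46.01) = 0.3241/(0.3241 + 0.5042) = 0.3913.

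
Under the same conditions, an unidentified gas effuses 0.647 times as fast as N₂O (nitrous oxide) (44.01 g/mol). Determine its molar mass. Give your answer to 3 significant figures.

105 g/mol

Since effusion rate ∝ 1/√M, rate_X/rate_N₂O = √(M_N₂O/M_X).
0.647 = √(44.01/M_X)
M_X = 44.01 / 0.647² = 44.01 / 0.4186 = 105 g/mol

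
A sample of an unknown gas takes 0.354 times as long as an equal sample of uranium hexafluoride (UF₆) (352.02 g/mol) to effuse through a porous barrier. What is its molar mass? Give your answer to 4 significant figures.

By Graham's law, t_X/t_UF₆ = √(M_X/M_UF₆).
0.354 = √(M_X/352.02)
M_X = 352.02 × 0.354² = 352.02 × 0.1253 = 44.11 g/mol

44.11 g/mol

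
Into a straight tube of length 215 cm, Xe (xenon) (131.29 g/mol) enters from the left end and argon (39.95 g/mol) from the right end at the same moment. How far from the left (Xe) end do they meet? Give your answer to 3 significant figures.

76.4 cm

In equal time, each gas travels a distance ∝ its rate ∝ 1/√M, so d_Xe/d_Ar = √(M_Ar/M_Xe) = √(39.95/131.29) = 0.5516.
With d_Xe + d_Ar = 215 cm, d_Ar = 215/(1 + 0.5516) = 138.6 cm.
d_Xe = 215 − 138.6 = 76.4 cm.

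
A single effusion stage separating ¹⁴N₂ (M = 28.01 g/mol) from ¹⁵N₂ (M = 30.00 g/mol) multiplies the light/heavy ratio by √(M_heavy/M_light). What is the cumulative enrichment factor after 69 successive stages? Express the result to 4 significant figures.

Overall factor = α^69 with α = √(30.00/28.01), i.e. (30.00/28.01)^(69/2).
= 1.07105^(69/2) = 10.68.

10.68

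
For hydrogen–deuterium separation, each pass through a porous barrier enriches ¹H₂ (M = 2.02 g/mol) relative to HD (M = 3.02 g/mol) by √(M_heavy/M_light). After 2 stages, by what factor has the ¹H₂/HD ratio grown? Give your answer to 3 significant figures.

The single-stage factor is √(M_heavy/M_light), so 2 stages give [√(3.02/2.02)]^2 = (3.02/2.02)^(2/2).
= 1.49505^1 = 1.50.

1.50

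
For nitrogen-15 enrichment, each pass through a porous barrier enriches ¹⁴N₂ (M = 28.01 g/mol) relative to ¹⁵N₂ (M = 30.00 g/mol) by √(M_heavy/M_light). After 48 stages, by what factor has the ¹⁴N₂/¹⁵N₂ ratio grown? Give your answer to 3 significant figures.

5.19

The single-stage factor is √(M_heavy/M_light), so 48 stages give [√(30.00/28.01)]^48 = (30.00/28.01)^(48/2).
= 1.07105^24 = 5.19.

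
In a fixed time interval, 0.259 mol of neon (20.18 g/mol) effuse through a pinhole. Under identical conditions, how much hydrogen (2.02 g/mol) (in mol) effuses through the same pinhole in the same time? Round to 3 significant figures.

0.819 mol

Since effusion rate ∝ 1/√M, rate_H₂/rate_Ne = √(M_Ne/M_H₂) = √(20.18/2.02) = √9.990 = 3.161.
So the amount for H₂ is 0.259 × 3.161 = 0.819 mol.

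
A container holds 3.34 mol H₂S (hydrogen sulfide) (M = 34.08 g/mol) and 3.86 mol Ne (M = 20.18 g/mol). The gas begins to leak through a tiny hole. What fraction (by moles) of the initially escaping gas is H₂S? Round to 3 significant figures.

0.400

The effusion rate of species i is ∝ p_i/√M_i ∝ n_i/√M_i.
Mole fraction of H₂S in the effusate = (n_H₂S/√M_H₂S) / (n_H₂S/√M_H₂S + n_Ne/√M_Ne)
= (3.34/√34.08) / (3.34/√34.08 + 3.86/√20.18) = 0.5721/(0.5721 + 0.8593) = 0.400.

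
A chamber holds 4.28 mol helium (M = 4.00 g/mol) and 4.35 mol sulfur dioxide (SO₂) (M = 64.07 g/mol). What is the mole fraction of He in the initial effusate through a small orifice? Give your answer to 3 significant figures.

0.797

Rate_i ∝ x_i/√M_i (Graham's law weighted by mole fraction), so the effusate composition follows n_i/√M_i.
So x_He in the escaping gas = (n_He/√M_He) / Σ(n_i/√M_i)
= (4.28/√4.00) / (4.28/√4.00 + 4.35/√64.07) = 2.140/(2.140 + 0.5435) = 0.797.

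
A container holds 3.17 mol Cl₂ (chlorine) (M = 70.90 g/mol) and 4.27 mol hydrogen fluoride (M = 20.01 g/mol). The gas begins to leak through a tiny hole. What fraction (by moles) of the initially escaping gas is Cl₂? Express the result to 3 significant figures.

0.283

The effusion rate of species i is ∝ p_i/√M_i ∝ n_i/√M_i.
So x_Cl₂ in the escaping gas = (n_Cl₂/√M_Cl₂) / Σ(n_i/√M_i)
= (3.17/√70.90) / (3.17/√70.90 + 4.27/√20.01) = 0.3765/(0.3765 + 0.9546) = 0.283.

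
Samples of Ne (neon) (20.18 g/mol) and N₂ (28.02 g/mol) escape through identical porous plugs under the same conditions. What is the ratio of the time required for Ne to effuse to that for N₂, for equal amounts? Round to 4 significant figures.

0.8486

By Graham's law, t_Ne/t_N₂ = √(M_Ne/M_N₂) = √(20.18/28.02) = √0.7202 = 0.8486.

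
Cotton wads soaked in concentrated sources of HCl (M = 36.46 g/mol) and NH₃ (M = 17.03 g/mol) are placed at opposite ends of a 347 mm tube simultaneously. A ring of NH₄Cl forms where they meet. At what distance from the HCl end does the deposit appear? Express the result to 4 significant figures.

140.9 mm

In equal time, each gas travels a distance ∝ its rate ∝ 1/√M, so d_HCl/d_NH₃ = √(M_NH₃/M_HCl) = √(17.03/36.46) = 0.6834.
With d_HCl + d_NH₃ = 347 mm, d_NH₃ = 347/(1 + 0.6834) = 206.1 mm.
d_HCl = 347 − 206.1 = 140.9 mm.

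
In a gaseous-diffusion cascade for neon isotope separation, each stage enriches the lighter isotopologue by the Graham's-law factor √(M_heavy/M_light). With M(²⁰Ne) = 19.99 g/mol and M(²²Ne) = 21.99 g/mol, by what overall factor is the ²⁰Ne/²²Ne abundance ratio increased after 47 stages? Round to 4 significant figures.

Overall factor = α^47 with α = √(21.99/19.99), i.e. (21.99/19.99)^(47/2).
= 1.10005^(47/2) = 9.401.

9.401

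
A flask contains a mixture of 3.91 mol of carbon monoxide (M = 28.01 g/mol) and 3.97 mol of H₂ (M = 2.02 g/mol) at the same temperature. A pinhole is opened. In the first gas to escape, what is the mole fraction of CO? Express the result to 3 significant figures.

0.209

Effusion rate of each component ∝ n_i/√M_i (partial pressure × 1/√M).
x_CO(eff) = (n_CO/√M_CO) / (n_CO/√M_CO + n_H₂/√M_H₂)
= (3.91/√28.01) / (3.91/√28.01 + 3.97/√2.02) = 0.7388/(0.7388 + 2.793) = 0.209.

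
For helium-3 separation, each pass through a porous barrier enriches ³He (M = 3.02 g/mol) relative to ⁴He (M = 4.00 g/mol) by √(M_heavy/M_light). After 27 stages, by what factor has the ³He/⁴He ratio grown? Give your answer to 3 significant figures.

44.4

After 27 stages the ratio has grown by (√(4.00/3.02))^27 = (4.00/3.02)^(27/2).
= 1.32450^(27/2) = 44.4.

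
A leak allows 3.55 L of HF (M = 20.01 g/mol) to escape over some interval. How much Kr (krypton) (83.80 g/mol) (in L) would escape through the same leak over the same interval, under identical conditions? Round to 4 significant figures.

1.735 L

By Graham's law, rate_Kr/rate_HF = √(M_HF/M_Kr) = √(20.01/83.80) = √0.2388 = 0.4887.
So the volume for Kr is 3.55 × 0.4887 = 1.735 L.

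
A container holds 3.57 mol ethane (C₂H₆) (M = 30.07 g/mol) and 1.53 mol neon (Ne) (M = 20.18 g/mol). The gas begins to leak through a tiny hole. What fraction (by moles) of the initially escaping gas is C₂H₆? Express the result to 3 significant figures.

0.657

Rate_i ∝ x_i/√M_i (Graham's law weighted by mole fraction), so the effusate composition follows n_i/√M_i.
So x_C₂H₆ in the escaping gas = (n_C₂H₆/√M_C₂H₆) / Σ(n_i/√M_i)
= (3.57/√30.07) / (3.57/√30.07 + 1.53/√20.18) = 0.6510/(0.6510 + 0.3406) = 0.657.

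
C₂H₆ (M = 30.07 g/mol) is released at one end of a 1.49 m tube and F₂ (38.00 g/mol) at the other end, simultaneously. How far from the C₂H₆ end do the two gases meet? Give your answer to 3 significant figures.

0.789 m

Graham's law gives d_C₂H₆/d_F₂ = rate_C₂H₆/rate_F₂ = √(M_F₂/M_C₂H₆) = √(38.00/30.07) = 1.124.
With d_C₂H₆ + d_F₂ = 1.49 m, d_F₂ = 1.49/(1 + 1.124) = 0.7015 m.
d_C₂H₆ = 1.49 − 0.7015 = 0.789 m.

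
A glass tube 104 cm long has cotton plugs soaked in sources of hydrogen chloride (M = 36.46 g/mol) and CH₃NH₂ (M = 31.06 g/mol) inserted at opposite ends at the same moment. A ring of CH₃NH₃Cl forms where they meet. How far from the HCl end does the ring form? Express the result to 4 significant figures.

In equal time, each gas travels a distance ∝ its rate ∝ 1/√M, so d_HCl/d_CH₃NH₂ = √(M_CH₃NH₂/M_HCl) = √(31.06/36.46) = 0.9230.
With d_HCl + d_CH₃NH₂ = 104 cm, d_CH₃NH₂ = 104/(1 + 0.9230) = 54.08 cm.
d_HCl = 104 − 54.08 = 49.92 cm.

49.92 cm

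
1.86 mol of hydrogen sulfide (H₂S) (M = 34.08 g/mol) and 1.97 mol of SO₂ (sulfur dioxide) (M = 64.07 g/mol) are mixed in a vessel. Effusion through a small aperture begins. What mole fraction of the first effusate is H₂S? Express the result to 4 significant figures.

The effusion rate of species i is ∝ p_i/√M_i ∝ n_i/√M_i.
So x_H₂S in the escaping gas = (n_H₂S/√M_H₂S) / Σ(n_i/√M_i)
= (1.86/√34.08) / (1.86/√34.08 + 1.97/√64.07) = 0.3186/(0.3186 + 0.2461) = 0.5642.

0.5642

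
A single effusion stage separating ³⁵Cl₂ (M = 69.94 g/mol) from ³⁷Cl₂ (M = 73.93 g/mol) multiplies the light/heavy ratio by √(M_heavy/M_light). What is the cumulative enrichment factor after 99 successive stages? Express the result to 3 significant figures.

After 99 stages the ratio has grown by (√(73.93/69.94))^99 = (73.93/69.94)^(99/2).
= 1.05705^(99/2) = 15.6.

15.6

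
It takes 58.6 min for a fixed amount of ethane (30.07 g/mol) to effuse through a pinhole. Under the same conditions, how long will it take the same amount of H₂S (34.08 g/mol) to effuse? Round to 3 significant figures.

62.4 min

From Graham's law, t_H₂S/t_C₂H₆ = √(M_H₂S/M_C₂H₆) = √(34.08/30.07) = √1.133 = 1.065.
So the time for H₂S is 58.6 × 1.065 = 62.4 min.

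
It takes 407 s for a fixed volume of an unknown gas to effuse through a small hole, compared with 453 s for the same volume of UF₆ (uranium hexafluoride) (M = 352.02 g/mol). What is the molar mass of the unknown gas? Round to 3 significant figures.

284 g/mol

From Graham's law, t_X/t_UF₆ = √(M_X/M_UF₆).
407/453 = 0.8985 = √(M_X/352.02)
M_X = 352.02 × 0.8985² = 352.02 × 0.8072 = 284 g/mol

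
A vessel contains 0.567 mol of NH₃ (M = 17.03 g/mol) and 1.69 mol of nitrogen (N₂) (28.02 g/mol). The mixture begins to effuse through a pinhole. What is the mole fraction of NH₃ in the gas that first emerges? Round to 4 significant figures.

Effusion rate of each component ∝ n_i/√M_i (partial pressure × 1/√M).
x_NH₃(eff) = (n_NH₃/√M_NH₃) / (n_NH₃/√M_NH₃ + n_N₂/√M_N₂)
= (0.567/√17.03) / (0.567/√17.03 + 1.69/√28.02) = 0.1374/(0.1374 + 0.3193) = 0.3009.

0.3009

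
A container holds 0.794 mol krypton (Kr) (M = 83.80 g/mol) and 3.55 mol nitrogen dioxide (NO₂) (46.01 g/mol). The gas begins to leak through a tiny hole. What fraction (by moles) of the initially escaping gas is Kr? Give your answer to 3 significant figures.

0.142

Rate_i ∝ x_i/√M_i (Graham's law weighted by mole fraction), so the effusate composition follows n_i/√M_i.
So x_Kr in the escaping gas = (n_Kr/√M_Kr) / Σ(n_i/√M_i)
= (0.794/√83.80) / (0.794/√83.80 + 3.55/√46.01) = 0.08674/(0.08674 + 0.5234) = 0.142.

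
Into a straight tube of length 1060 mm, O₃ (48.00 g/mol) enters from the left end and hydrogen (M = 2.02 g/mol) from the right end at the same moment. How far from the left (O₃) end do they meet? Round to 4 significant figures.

180.4 mm

Distances travelled in equal time are proportional to diffusion rates, so d_O₃/d_H₂ = √(M_H₂/M_O₃) = √(2.02/48.00) = 0.2051.
With d_O₃ + d_H₂ = 1060 mm, d_H₂ = 1060/(1 + 0.2051) = 879.6 mm.
d_O₃ = 1060 − 879.6 = 180.4 mm.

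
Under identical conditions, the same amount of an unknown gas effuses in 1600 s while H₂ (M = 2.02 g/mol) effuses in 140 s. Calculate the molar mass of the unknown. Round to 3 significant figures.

264 g/mol

By Graham's law, t_X/t_H₂ = √(M_X/M_H₂).
1600/140 = 11.43 = √(M_X/2.02)
M_X = 2.02 × 11.43² = 2.02 × 130.6 = 264 g/mol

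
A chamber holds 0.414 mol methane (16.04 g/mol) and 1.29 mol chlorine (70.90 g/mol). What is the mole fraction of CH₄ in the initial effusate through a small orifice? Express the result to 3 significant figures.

Each component's effusion rate ∝ (its partial pressure)·(1/√M) ∝ n_i/√M_i.
x_CH₄(eff) = (n_CH₄/√M_CH₄) / (n_CH₄/√M_CH₄ + n_Cl₂/√M_Cl₂)
= (0.414/√16.04) / (0.414/√16.04 + 1.29/√70.90) = 0.1034/(0.1034 + 0.1532) = 0.403.

0.403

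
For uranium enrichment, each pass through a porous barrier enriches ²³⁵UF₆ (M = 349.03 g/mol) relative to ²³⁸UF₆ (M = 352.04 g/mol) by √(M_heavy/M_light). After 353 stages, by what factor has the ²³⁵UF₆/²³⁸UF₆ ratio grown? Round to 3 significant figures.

4.55

After 353 stages the ratio has grown by (√(352.04/349.03))^353 = (352.04/349.03)^(353/2).
= 1.00862^(353/2) = 4.55.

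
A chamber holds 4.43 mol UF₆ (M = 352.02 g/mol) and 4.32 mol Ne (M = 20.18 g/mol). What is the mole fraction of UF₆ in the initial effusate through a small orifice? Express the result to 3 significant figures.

0.197

Rate_i ∝ x_i/√M_i (Graham's law weighted by mole fraction), so the effusate composition follows n_i/√M_i.
So x_UF₆ in the escaping gas = (n_UF₆/√M_UF₆) / Σ(n_i/√M_i)
= (4.43/√352.02) / (4.43/√352.02 + 4.32/√20.18) = 0.2361/(0.2361 + 0.9617) = 0.197.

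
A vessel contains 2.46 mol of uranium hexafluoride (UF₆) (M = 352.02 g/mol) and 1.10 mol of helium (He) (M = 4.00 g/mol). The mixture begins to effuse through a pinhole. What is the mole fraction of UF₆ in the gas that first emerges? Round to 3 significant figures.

The effusion rate of species i is ∝ p_i/√M_i ∝ n_i/√M_i.
So x_UF₆ in the escaping gas = (n_UF₆/√M_UF₆) / Σ(n_i/√M_i)
= (2.46/√352.02) / (2.46/√352.02 + 1.10/√4.00) = 0.1311/(0.1311 + 0.5500) = 0.193.

0.193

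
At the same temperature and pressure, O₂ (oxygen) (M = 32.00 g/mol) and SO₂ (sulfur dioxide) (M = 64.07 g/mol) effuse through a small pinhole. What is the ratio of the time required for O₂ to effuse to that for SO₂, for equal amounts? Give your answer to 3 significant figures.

0.707

By Graham's law, t_O₂/t_SO₂ = √(M_O₂/M_SO₂) = √(32.00/64.07) = √0.4995 = 0.707.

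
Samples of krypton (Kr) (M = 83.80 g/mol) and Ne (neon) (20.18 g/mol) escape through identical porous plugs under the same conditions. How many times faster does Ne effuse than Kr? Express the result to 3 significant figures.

2.04

Using Graham's law: rate_Ne/rate_Kr = √(M_Kr/M_Ne) = √(83.80/20.18) = √4.153 = 2.04.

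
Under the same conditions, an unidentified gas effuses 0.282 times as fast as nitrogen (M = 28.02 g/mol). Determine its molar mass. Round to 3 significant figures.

Using Graham's law: rate_X/rate_N₂ = √(M_N₂/M_X).
0.282 = √(28.02/M_X)
M_X = 28.02 / 0.282² = 28.02 / 0.07952 = 352 g/mol

352 g/mol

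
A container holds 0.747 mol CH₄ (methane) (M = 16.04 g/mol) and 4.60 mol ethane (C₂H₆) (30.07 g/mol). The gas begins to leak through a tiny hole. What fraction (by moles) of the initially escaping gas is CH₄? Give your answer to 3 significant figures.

0.182

The effusion rate of species i is ∝ p_i/√M_i ∝ n_i/√M_i.
So x_CH₄ in the escaping gas = (n_CH₄/√M_CH₄) / Σ(n_i/√M_i)
= (0.747/√16.04) / (0.747/√16.04 + 4.60/√30.07) = 0.1865/(0.1865 + 0.8389) = 0.182.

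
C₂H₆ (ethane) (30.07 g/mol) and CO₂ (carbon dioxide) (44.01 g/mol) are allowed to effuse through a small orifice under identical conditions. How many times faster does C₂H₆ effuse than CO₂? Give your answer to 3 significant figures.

1.21

By Graham's law, rate_C₂H₆/rate_CO₂ = √(M_CO₂/M_C₂H₆) = √(44.01/30.07) = √1.464 = 1.21.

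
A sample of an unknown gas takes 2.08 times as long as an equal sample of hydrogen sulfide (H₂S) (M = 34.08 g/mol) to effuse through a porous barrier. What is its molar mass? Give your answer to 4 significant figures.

147.4 g/mol

Graham's law gives t_X/t_H₂S = √(M_X/M_H₂S).
2.08 = √(M_X/34.08)
M_X = 34.08 × 2.08² = 34.08 × 4.326 = 147.4 g/mol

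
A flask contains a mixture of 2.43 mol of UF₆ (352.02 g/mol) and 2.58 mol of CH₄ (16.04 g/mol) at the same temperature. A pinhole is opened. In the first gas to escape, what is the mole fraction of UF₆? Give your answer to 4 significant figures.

0.1674

Rate_i ∝ x_i/√M_i (Graham's law weighted by mole fraction), so the effusate composition follows n_i/√M_i.
So x_UF₆ in the escaping gas = (n_UF₆/√M_UF₆) / Σ(n_i/√M_i)
= (2.43/√352.02) / (2.43/√352.02 + 2.58/√16.04) = 0.1295/(0.1295 + 0.6442) = 0.1674.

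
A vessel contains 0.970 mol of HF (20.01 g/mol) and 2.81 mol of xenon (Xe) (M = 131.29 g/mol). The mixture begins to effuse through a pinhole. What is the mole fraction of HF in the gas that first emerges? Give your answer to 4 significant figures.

0.4693

Rate_i ∝ x_i/√M_i (Graham's law weighted by mole fraction), so the effusate composition follows n_i/√M_i.
Mole fraction of HF in the effusate = (n_HF/√M_HF) / (n_HF/√M_HF + n_Xe/√M_Xe)
= (0.970/√20.01) / (0.970/√20.01 + 2.81/√131.29) = 0.2168/(0.2168 + 0.2452) = 0.4693.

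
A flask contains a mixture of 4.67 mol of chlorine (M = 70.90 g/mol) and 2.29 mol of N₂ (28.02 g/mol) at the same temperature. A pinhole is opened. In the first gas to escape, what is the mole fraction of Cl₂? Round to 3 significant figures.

0.562

Effusion rate of each component ∝ n_i/√M_i (partial pressure × 1/√M).
x_Cl₂(eff) = (n_Cl₂/√M_Cl₂) / (n_Cl₂/√M_Cl₂ + n_N₂/√M_N₂)
= (4.67/√70.90) / (4.67/√70.90 + 2.29/√28.02) = 0.5546/(0.5546 + 0.4326) = 0.562.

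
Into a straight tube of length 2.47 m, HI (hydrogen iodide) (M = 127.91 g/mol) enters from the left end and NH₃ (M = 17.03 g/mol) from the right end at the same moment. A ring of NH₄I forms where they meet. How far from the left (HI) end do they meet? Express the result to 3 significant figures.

Distances travelled in equal time are proportional to diffusion rates, so d_HI/d_NH₃ = √(M_NH₃/M_HI) = √(17.03/127.91) = 0.3649.
With d_HI + d_NH₃ = 2.47 m, d_NH₃ = 2.47/(1 + 0.3649) = 1.810 m.
d_HI = 2.47 − 1.810 = 0.660 m.

0.660 m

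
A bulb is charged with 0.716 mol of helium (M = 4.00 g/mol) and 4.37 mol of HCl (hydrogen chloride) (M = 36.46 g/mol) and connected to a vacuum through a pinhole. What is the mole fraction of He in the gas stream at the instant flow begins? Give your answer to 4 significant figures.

Rate_i ∝ x_i/√M_i (Graham's law weighted by mole fraction), so the effusate composition follows n_i/√M_i.
So x_He in the escaping gas = (n_He/√M_He) / Σ(n_i/√M_i)
= (0.716/√4.00) / (0.716/√4.00 + 4.37/√36.46) = 0.3580/(0.3580 + 0.7237) = 0.3310.

0.3310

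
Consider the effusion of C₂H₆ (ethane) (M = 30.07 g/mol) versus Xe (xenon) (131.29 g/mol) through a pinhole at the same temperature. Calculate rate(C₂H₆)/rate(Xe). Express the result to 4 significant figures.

2.090

Using Graham's law: rate_C₂H₆/rate_Xe = √(M_Xe/M_C₂H₆) = √(131.29/30.07) = √4.366 = 2.090.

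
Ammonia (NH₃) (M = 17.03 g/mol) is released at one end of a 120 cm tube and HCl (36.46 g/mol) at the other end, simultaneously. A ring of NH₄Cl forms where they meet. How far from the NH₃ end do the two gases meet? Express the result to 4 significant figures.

Distances travelled in equal time are proportional to diffusion rates, so d_NH₃/d_HCl = √(M_HCl/M_NH₃) = √(36.46/17.03) = 1.463.
With d_NH₃ + d_HCl = 120 cm, d_HCl = 120/(1 + 1.463) = 48.72 cm.
d_NH₃ = 120 − 48.72 = 71.28 cm.

71.28 cm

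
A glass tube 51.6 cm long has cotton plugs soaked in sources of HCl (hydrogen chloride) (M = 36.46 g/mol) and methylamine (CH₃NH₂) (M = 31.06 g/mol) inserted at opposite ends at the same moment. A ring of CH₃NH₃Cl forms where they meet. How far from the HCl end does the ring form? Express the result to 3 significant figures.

24.8 cm

In equal time, each gas travels a distance ∝ its rate ∝ 1/√M, so d_HCl/d_CH₃NH₂ = √(M_CH₃NH₂/M_HCl) = √(31.06/36.46) = 0.9230.
With d_HCl + d_CH₃NH₂ = 51.6 cm, d_CH₃NH₂ = 51.6/(1 + 0.9230) = 26.83 cm.
d_HCl = 51.6 − 26.83 = 24.8 cm.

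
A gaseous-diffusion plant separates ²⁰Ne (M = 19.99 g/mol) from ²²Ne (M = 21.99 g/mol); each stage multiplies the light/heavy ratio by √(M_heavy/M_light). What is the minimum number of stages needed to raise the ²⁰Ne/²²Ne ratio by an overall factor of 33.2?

74

Single-stage factor α = √(21.99/19.99), so ln α = ½ ln(1.10005) = 0.04768.
Need α^N ≥ 33.2 ⇒ N ≥ ln(33.2) / ln α = 3.503 / 0.04768 = 73.46.
Rounding up, N = 74 stages.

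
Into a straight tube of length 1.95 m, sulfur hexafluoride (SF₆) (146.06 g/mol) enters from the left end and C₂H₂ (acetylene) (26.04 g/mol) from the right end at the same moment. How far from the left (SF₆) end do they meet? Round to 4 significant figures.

In equal time, each gas travels a distance ∝ its rate ∝ 1/√M, so d_SF₆/d_C₂H₂ = √(M_C₂H₂/M_SF₆) = √(26.04/146.06) = 0.4222.
With d_SF₆ + d_C₂H₂ = 1.95 m, d_C₂H₂ = 1.95/(1 + 0.4222) = 1.371 m.
d_SF₆ = 1.95 − 1.371 = 0.5789 m.

0.5789 m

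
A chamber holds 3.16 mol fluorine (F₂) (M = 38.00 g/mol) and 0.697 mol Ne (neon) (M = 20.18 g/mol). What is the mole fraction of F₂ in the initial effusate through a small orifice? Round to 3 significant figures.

Each component's effusion rate ∝ (its partial pressure)·(1/√M) ∝ n_i/√M_i.
Mole fraction of F₂ in the effusate = (n_F₂/√M_F₂) / (n_F₂/√M_F₂ + n_Ne/√M_Ne)
= (3.16/√38.00) / (3.16/√38.00 + 0.697/√20.18) = 0.5126/(0.5126 + 0.1552) = 0.768.

0.768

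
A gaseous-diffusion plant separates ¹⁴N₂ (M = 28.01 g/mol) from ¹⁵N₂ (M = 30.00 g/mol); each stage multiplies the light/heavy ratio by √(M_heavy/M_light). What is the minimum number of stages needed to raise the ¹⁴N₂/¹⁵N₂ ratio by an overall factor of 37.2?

106

With α = √(30.00/28.01) per stage, ln α = ½ ln(1.07105) = 0.03432.
Need α^N ≥ 37.2 ⇒ N ≥ ln(37.2) / ln α = 3.616 / 0.03432 = 105.38.
So at least 106 stages are needed.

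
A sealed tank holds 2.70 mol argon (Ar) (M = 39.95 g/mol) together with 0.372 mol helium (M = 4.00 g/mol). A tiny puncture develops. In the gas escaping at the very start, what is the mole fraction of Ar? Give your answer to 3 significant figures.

Rate_i ∝ x_i/√M_i (Graham's law weighted by mole fraction), so the effusate composition follows n_i/√M_i.
x_Ar(eff) = (n_Ar/√M_Ar) / (n_Ar/√M_Ar + n_He/√M_He)
= (2.70/√39.95) / (2.70/√39.95 + 0.372/√4.00) = 0.4272/(0.4272 + 0.1860) = 0.697.

0.697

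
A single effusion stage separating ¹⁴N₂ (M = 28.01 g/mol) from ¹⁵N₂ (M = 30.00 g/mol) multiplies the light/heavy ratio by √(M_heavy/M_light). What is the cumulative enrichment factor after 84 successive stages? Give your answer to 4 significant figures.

The single-stage factor is √(M_heavy/M_light), so 84 stages give [√(30.00/28.01)]^84 = (30.00/28.01)^(84/2).
= 1.07105^42 = 17.86.

17.86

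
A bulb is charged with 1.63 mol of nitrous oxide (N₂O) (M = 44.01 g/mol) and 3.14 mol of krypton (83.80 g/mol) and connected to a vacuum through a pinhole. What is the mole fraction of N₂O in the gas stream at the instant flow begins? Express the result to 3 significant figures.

Each component's effusion rate ∝ (its partial pressure)·(1/√M) ∝ n_i/√M_i.
Mole fraction of N₂O in the effusate = (n_N₂O/√M_N₂O) / (n_N₂O/√M_N₂O + n_Kr/√M_Kr)
= (1.63/√44.01) / (1.63/√44.01 + 3.14/√83.80) = 0.2457/(0.2457 + 0.3430) = 0.417.

0.417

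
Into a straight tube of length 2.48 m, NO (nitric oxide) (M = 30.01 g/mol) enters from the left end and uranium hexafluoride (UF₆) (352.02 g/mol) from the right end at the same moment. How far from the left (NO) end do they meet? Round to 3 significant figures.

In equal time, each gas travels a distance ∝ its rate ∝ 1/√M, so d_NO/d_UF₆ = √(M_UF₆/M_NO) = √(352.02/30.01) = 3.425.
With d_NO + d_UF₆ = 2.48 m, d_UF₆ = 2.48/(1 + 3.425) = 0.5605 m.
d_NO = 2.48 − 0.5605 = 1.92 m.

1.92 m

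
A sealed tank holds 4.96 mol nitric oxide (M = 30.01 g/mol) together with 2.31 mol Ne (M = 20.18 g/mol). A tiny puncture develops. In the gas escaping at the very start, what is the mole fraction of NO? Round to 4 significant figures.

0.6378

The effusion rate of species i is ∝ p_i/√M_i ∝ n_i/√M_i.
x_NO(eff) = (n_NO/√M_NO) / (n_NO/√M_NO + n_Ne/√M_Ne)
= (4.96/√30.01) / (4.96/√30.01 + 2.31/√20.18) = 0.9054/(0.9054 + 0.5142) = 0.6378.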